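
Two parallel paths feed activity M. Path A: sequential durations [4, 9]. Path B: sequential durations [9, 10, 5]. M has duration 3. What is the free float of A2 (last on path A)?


ES(A2) = sum of predecessors on chain A = 4
EF(A2) = ES + duration = 4 + 9 = 13
Successor of A2 is M. ES(M) = max(sum(A), sum(B)) = max(13, 24) = 24
Free float = ES(successor) - EF(current) = 24 - 13 = 11

11


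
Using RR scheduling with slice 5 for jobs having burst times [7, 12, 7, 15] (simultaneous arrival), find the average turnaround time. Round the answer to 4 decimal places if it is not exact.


Time quantum = 5
Execution trace:
  J1 runs 5 units, time = 5
  J2 runs 5 units, time = 10
  J3 runs 5 units, time = 15
  J4 runs 5 units, time = 20
  J1 runs 2 units, time = 22
  J2 runs 5 units, time = 27
  J3 runs 2 units, time = 29
  J4 runs 5 units, time = 34
  J2 runs 2 units, time = 36
  J4 runs 5 units, time = 41
Finish times: [22, 36, 29, 41]
Average turnaround = 128/4 = 32.0

32.0


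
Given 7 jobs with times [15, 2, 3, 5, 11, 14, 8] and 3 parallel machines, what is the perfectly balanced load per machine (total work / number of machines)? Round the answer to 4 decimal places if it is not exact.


Total processing time = 15 + 2 + 3 + 5 + 11 + 14 + 8 = 58
Number of machines = 3
Ideal balanced load = 58 / 3 = 19.3333

19.3333


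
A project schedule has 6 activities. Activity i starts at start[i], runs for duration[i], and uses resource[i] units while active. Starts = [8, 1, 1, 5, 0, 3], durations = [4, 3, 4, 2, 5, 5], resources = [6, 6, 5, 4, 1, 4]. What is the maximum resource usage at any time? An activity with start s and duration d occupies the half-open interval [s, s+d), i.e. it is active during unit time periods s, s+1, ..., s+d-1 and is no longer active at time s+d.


Each activity i is active on [start_i, start_i + duration_i).
Compute total resource usage per time slot:
  t=0: active resources = [1], total = 1
  t=1: active resources = [6, 5, 1], total = 12
  t=2: active resources = [6, 5, 1], total = 12
  t=3: active resources = [6, 5, 1, 4], total = 16
  t=4: active resources = [5, 1, 4], total = 10
  t=5: active resources = [4, 4], total = 8
  t=6: active resources = [4, 4], total = 8
  t=7: active resources = [4], total = 4
  t=8: active resources = [6], total = 6
  t=9: active resources = [6], total = 6
  t=10: active resources = [6], total = 6
  t=11: active resources = [6], total = 6
Peak resource demand = 16

16


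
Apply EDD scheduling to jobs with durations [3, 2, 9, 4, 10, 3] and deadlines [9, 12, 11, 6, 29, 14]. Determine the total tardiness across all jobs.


Sort by due date (EDD order): [(4, 6), (3, 9), (9, 11), (2, 12), (3, 14), (10, 29)]
Compute completion times and tardiness:
  Job 1: p=4, d=6, C=4, tardiness=max(0,4-6)=0
  Job 2: p=3, d=9, C=7, tardiness=max(0,7-9)=0
  Job 3: p=9, d=11, C=16, tardiness=max(0,16-11)=5
  Job 4: p=2, d=12, C=18, tardiness=max(0,18-12)=6
  Job 5: p=3, d=14, C=21, tardiness=max(0,21-14)=7
  Job 6: p=10, d=29, C=31, tardiness=max(0,31-29)=2
Total tardiness = 20

20


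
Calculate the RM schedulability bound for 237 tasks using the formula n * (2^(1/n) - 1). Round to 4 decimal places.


Compute 2^(1/237) = 1.0029289527
Subtract 1: 1.0029289527 - 1 = 0.0029289527
Multiply by n: 237 * 0.0029289527 = 0.6941617899
Round to 4 dp: 0.6942

0.6942


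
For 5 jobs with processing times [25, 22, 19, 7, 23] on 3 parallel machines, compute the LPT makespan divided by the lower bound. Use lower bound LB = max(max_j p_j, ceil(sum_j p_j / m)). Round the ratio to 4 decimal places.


LPT order: [25, 23, 22, 19, 7]
Machine loads after assignment: [25, 30, 41]
LPT makespan = 41
Lower bound = max(max_job, ceil(total/3)) = max(25, 32) = 32
Ratio = 41 / 32 = 1.2813

1.2813


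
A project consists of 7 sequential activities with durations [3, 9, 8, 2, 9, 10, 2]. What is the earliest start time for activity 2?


Activity 2 starts after activities 1 through 1 complete.
Predecessor durations: [3]
ES = 3 = 3

3


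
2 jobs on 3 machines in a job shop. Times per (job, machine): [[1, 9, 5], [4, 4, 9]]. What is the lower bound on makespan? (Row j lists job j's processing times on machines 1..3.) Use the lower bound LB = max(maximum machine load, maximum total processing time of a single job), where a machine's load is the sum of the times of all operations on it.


Machine loads:
  Machine 1: 1 + 4 = 5
  Machine 2: 9 + 4 = 13
  Machine 3: 5 + 9 = 14
Max machine load = 14
Job totals:
  Job 1: 15
  Job 2: 17
Max job total = 17
Lower bound = max(14, 17) = 17

17


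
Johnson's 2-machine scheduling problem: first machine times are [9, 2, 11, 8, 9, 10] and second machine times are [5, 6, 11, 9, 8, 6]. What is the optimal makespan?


Apply Johnson's rule:
  Group 1 (a <= b): [(2, 2, 6), (4, 8, 9), (3, 11, 11)]
  Group 2 (a > b): [(5, 9, 8), (6, 10, 6), (1, 9, 5)]
Optimal job order: [2, 4, 3, 5, 6, 1]
Schedule:
  Job 2: M1 done at 2, M2 done at 8
  Job 4: M1 done at 10, M2 done at 19
  Job 3: M1 done at 21, M2 done at 32
  Job 5: M1 done at 30, M2 done at 40
  Job 6: M1 done at 40, M2 done at 46
  Job 1: M1 done at 49, M2 done at 54
Makespan = 54

54


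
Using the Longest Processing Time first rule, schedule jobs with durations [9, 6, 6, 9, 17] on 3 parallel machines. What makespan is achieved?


Sort jobs in decreasing order (LPT): [17, 9, 9, 6, 6]
Assign each job to the least loaded machine:
  Machine 1: jobs [17], load = 17
  Machine 2: jobs [9, 6], load = 15
  Machine 3: jobs [9, 6], load = 15
Makespan = max load = 17

17


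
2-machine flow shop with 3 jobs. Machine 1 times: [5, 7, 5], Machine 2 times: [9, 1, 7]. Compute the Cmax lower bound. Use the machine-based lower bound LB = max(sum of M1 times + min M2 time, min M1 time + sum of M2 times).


LB1 = sum(M1 times) + min(M2 times) = 17 + 1 = 18
LB2 = min(M1 times) + sum(M2 times) = 5 + 17 = 22
Lower bound = max(LB1, LB2) = max(18, 22) = 22

22


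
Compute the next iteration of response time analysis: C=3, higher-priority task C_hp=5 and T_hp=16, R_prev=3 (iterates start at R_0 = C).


R_next = C + ceil(R_prev / T_hp) * C_hp
ceil(3 / 16) = ceil(0.1875) = 1
Interference = 1 * 5 = 5
R_next = 3 + 5 = 8

8


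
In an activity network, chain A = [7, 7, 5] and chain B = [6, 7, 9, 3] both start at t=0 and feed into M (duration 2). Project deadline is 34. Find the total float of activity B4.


Forward pass: ES(B4) = sum of predecessors on chain B = 22
EF = ES + duration = 22 + 3 = 25
Backward pass: LF(M) = deadline = 34; LS(M) = 34 - 2 = 32
LF(B4) = LS(M) - sum(successors on chain B) = 32 - 0 = 32
LS = LF - duration = 32 - 3 = 29
Total float = LS - ES = 29 - 22 = 7

7


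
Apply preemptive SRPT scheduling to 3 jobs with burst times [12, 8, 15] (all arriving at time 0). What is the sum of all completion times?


Since all jobs arrive at t=0, SRPT equals SPT ordering.
SPT order: [8, 12, 15]
Completion times:
  Job 1: p=8, C=8
  Job 2: p=12, C=20
  Job 3: p=15, C=35
Total completion time = 8 + 20 + 35 = 63

63


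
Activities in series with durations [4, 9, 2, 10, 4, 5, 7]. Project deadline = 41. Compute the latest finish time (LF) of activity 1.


LF(activity 1) = deadline - sum of successor durations
Successors: activities 2 through 7 with durations [9, 2, 10, 4, 5, 7]
Sum of successor durations = 37
LF = 41 - 37 = 4

4


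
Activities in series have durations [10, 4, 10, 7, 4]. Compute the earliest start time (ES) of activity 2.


Activity 2 starts after activities 1 through 1 complete.
Predecessor durations: [10]
ES = 10 = 10

10


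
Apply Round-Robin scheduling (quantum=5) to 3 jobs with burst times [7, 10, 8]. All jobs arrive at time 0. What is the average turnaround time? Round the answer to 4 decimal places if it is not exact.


Time quantum = 5
Execution trace:
  J1 runs 5 units, time = 5
  J2 runs 5 units, time = 10
  J3 runs 5 units, time = 15
  J1 runs 2 units, time = 17
  J2 runs 5 units, time = 22
  J3 runs 3 units, time = 25
Finish times: [17, 22, 25]
Average turnaround = 64/3 = 21.3333

21.3333


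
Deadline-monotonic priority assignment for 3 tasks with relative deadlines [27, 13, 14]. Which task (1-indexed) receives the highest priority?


Sort tasks by relative deadline (ascending):
  Task 2: deadline = 13
  Task 3: deadline = 14
  Task 1: deadline = 27
Priority order (highest first): [2, 3, 1]
Highest priority task = 2

2


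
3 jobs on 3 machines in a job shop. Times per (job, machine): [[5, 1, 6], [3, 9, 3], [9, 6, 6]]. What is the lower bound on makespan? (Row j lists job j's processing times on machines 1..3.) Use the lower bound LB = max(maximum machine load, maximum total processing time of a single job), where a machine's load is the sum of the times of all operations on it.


Machine loads:
  Machine 1: 5 + 3 + 9 = 17
  Machine 2: 1 + 9 + 6 = 16
  Machine 3: 6 + 3 + 6 = 15
Max machine load = 17
Job totals:
  Job 1: 12
  Job 2: 15
  Job 3: 21
Max job total = 21
Lower bound = max(17, 21) = 21

21


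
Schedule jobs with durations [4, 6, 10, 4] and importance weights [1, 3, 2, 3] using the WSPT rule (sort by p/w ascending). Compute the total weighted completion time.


Compute p/w ratios and sort ascending (WSPT): [(4, 3), (6, 3), (4, 1), (10, 2)]
Compute weighted completion times:
  Job (p=4,w=3): C=4, w*C=3*4=12
  Job (p=6,w=3): C=10, w*C=3*10=30
  Job (p=4,w=1): C=14, w*C=1*14=14
  Job (p=10,w=2): C=24, w*C=2*24=48
Total weighted completion time = 104

104


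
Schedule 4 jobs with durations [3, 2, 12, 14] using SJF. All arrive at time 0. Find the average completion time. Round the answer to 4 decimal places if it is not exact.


SJF order (ascending): [2, 3, 12, 14]
Completion times:
  Job 1: burst=2, C=2
  Job 2: burst=3, C=5
  Job 3: burst=12, C=17
  Job 4: burst=14, C=31
Average completion = 55/4 = 13.75

13.75


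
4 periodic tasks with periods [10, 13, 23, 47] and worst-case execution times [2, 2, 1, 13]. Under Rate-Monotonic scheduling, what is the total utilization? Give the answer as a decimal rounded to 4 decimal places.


Compute individual utilizations (exact fractions):
  Task 1: C/T = 2/10 = 1/5 (approx. 0.2)
  Task 2: C/T = 2/13 (approx. 0.1538)
  Task 3: C/T = 1/23 (approx. 0.0435)
  Task 4: C/T = 13/47 (approx. 0.2766)
Total utilization U = 1/5 + 2/13 + 1/23 + 13/47 = 47353/70265
Rounded to 4 decimal places: U = 0.6739
RM (Liu & Layland) bound for 4 tasks = 0.756828; compare with U = 47353/70265 (approx. 0.673920)
U <= bound, so schedulable by RM sufficient condition.

0.6739


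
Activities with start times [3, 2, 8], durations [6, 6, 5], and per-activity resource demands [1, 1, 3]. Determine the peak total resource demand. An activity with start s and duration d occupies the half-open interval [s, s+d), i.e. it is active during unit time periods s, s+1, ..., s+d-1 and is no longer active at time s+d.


Each activity i is active on [start_i, start_i + duration_i).
Compute total resource usage per time slot:
  t=0: active resources = [], total = 0
  t=1: active resources = [], total = 0
  t=2: active resources = [1], total = 1
  t=3: active resources = [1, 1], total = 2
  t=4: active resources = [1, 1], total = 2
  t=5: active resources = [1, 1], total = 2
  t=6: active resources = [1, 1], total = 2
  t=7: active resources = [1, 1], total = 2
  t=8: active resources = [1, 3], total = 4
  t=9: active resources = [3], total = 3
  t=10: active resources = [3], total = 3
  t=11: active resources = [3], total = 3
  t=12: active resources = [3], total = 3
Peak resource demand = 4

4


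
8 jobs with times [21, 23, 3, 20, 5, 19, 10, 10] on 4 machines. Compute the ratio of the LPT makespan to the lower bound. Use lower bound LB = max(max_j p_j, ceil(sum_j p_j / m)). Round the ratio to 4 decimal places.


LPT order: [23, 21, 20, 19, 10, 10, 5, 3]
Machine loads after assignment: [26, 26, 30, 29]
LPT makespan = 30
Lower bound = max(max_job, ceil(total/4)) = max(23, 28) = 28
Ratio = 30 / 28 = 1.0714

1.0714


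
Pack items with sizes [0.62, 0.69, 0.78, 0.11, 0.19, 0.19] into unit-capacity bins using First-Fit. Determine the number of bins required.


Place items sequentially using First-Fit:
  Item 0.62 -> new Bin 1
  Item 0.69 -> new Bin 2
  Item 0.78 -> new Bin 3
  Item 0.11 -> Bin 1 (now 0.73)
  Item 0.19 -> Bin 1 (now 0.92)
  Item 0.19 -> Bin 2 (now 0.88)
Total bins used = 3

3


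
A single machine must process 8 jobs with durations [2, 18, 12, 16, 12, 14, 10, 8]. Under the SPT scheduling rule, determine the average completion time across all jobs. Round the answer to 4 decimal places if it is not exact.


Sort jobs by processing time (SPT order): [2, 8, 10, 12, 12, 14, 16, 18]
Compute completion times sequentially:
  Job 1: processing = 2, completes at 2
  Job 2: processing = 8, completes at 10
  Job 3: processing = 10, completes at 20
  Job 4: processing = 12, completes at 32
  Job 5: processing = 12, completes at 44
  Job 6: processing = 14, completes at 58
  Job 7: processing = 16, completes at 74
  Job 8: processing = 18, completes at 92
Sum of completion times = 332
Average completion time = 332/8 = 41.5

41.5


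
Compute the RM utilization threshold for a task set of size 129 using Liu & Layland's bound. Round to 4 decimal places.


Compute 2^(1/129) = 1.0053876957
Subtract 1: 1.0053876957 - 1 = 0.0053876957
Multiply by n: 129 * 0.0053876957 = 0.6950127453
Round to 4 dp: 0.6950

0.6950


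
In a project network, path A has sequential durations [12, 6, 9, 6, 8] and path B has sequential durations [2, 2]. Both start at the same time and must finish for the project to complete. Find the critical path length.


Path A total = 12 + 6 + 9 + 6 + 8 = 41
Path B total = 2 + 2 = 4
Critical path = longest path = max(41, 4) = 41

41


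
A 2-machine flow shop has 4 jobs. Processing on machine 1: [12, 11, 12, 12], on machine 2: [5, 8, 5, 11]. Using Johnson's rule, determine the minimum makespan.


Apply Johnson's rule:
  Group 1 (a <= b): []
  Group 2 (a > b): [(4, 12, 11), (2, 11, 8), (1, 12, 5), (3, 12, 5)]
Optimal job order: [4, 2, 1, 3]
Schedule:
  Job 4: M1 done at 12, M2 done at 23
  Job 2: M1 done at 23, M2 done at 31
  Job 1: M1 done at 35, M2 done at 40
  Job 3: M1 done at 47, M2 done at 52
Makespan = 52

52


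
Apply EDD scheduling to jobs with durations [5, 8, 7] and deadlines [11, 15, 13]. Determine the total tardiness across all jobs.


Sort by due date (EDD order): [(5, 11), (7, 13), (8, 15)]
Compute completion times and tardiness:
  Job 1: p=5, d=11, C=5, tardiness=max(0,5-11)=0
  Job 2: p=7, d=13, C=12, tardiness=max(0,12-13)=0
  Job 3: p=8, d=15, C=20, tardiness=max(0,20-15)=5
Total tardiness = 5

5


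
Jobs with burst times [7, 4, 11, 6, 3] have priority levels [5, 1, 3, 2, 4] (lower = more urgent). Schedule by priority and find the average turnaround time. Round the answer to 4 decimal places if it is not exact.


Sort by priority (ascending = highest first):
Order: [(1, 4), (2, 6), (3, 11), (4, 3), (5, 7)]
Completion times:
  Priority 1, burst=4, C=4
  Priority 2, burst=6, C=10
  Priority 3, burst=11, C=21
  Priority 4, burst=3, C=24
  Priority 5, burst=7, C=31
Average turnaround = 90/5 = 18.0

18.0


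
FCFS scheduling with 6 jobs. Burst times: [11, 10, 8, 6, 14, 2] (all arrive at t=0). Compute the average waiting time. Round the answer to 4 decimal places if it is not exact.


FCFS order (as given): [11, 10, 8, 6, 14, 2]
Waiting times:
  Job 1: wait = 0
  Job 2: wait = 11
  Job 3: wait = 21
  Job 4: wait = 29
  Job 5: wait = 35
  Job 6: wait = 49
Sum of waiting times = 145
Average waiting time = 145/6 = 24.1667

24.1667


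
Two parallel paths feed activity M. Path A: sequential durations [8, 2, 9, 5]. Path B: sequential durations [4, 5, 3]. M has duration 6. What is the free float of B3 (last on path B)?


ES(B3) = sum of predecessors on chain B = 9
EF(B3) = ES + duration = 9 + 3 = 12
Successor of B3 is M. ES(M) = max(sum(A), sum(B)) = max(24, 12) = 24
Free float = ES(successor) - EF(current) = 24 - 12 = 12

12


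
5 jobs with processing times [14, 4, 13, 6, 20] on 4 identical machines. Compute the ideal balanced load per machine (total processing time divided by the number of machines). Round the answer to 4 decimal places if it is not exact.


Total processing time = 14 + 4 + 13 + 6 + 20 = 57
Number of machines = 4
Ideal balanced load = 57 / 4 = 14.25

14.25


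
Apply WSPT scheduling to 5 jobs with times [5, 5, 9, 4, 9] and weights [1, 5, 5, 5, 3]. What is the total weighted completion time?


Compute p/w ratios and sort ascending (WSPT): [(4, 5), (5, 5), (9, 5), (9, 3), (5, 1)]
Compute weighted completion times:
  Job (p=4,w=5): C=4, w*C=5*4=20
  Job (p=5,w=5): C=9, w*C=5*9=45
  Job (p=9,w=5): C=18, w*C=5*18=90
  Job (p=9,w=3): C=27, w*C=3*27=81
  Job (p=5,w=1): C=32, w*C=1*32=32
Total weighted completion time = 268

268


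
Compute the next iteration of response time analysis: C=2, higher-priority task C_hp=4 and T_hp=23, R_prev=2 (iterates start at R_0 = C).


R_next = C + ceil(R_prev / T_hp) * C_hp
ceil(2 / 23) = ceil(0.087) = 1
Interference = 1 * 4 = 4
R_next = 2 + 4 = 6

6


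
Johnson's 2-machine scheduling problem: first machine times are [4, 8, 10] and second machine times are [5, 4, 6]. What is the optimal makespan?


Apply Johnson's rule:
  Group 1 (a <= b): [(1, 4, 5)]
  Group 2 (a > b): [(3, 10, 6), (2, 8, 4)]
Optimal job order: [1, 3, 2]
Schedule:
  Job 1: M1 done at 4, M2 done at 9
  Job 3: M1 done at 14, M2 done at 20
  Job 2: M1 done at 22, M2 done at 26
Makespan = 26

26


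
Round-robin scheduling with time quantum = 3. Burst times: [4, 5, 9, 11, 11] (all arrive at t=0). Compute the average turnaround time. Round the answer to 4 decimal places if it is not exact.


Time quantum = 3
Execution trace:
  J1 runs 3 units, time = 3
  J2 runs 3 units, time = 6
  J3 runs 3 units, time = 9
  J4 runs 3 units, time = 12
  J5 runs 3 units, time = 15
  J1 runs 1 units, time = 16
  J2 runs 2 units, time = 18
  J3 runs 3 units, time = 21
  J4 runs 3 units, time = 24
  J5 runs 3 units, time = 27
  J3 runs 3 units, time = 30
  J4 runs 3 units, time = 33
  J5 runs 3 units, time = 36
  J4 runs 2 units, time = 38
  J5 runs 2 units, time = 40
Finish times: [16, 18, 30, 38, 40]
Average turnaround = 142/5 = 28.4

28.4


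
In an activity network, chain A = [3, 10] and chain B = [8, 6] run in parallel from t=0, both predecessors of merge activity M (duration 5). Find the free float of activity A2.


ES(A2) = sum of predecessors on chain A = 3
EF(A2) = ES + duration = 3 + 10 = 13
Successor of A2 is M. ES(M) = max(sum(A), sum(B)) = max(13, 14) = 14
Free float = ES(successor) - EF(current) = 14 - 13 = 1

1


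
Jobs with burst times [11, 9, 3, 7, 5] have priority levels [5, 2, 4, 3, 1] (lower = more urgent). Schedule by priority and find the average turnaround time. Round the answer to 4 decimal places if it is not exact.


Sort by priority (ascending = highest first):
Order: [(1, 5), (2, 9), (3, 7), (4, 3), (5, 11)]
Completion times:
  Priority 1, burst=5, C=5
  Priority 2, burst=9, C=14
  Priority 3, burst=7, C=21
  Priority 4, burst=3, C=24
  Priority 5, burst=11, C=35
Average turnaround = 99/5 = 19.8

19.8


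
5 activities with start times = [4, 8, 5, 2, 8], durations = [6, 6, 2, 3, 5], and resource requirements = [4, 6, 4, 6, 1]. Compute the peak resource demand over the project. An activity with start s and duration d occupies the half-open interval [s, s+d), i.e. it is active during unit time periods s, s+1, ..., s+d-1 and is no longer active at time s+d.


Each activity i is active on [start_i, start_i + duration_i).
Compute total resource usage per time slot:
  t=0: active resources = [], total = 0
  t=1: active resources = [], total = 0
  t=2: active resources = [6], total = 6
  t=3: active resources = [6], total = 6
  t=4: active resources = [4, 6], total = 10
  t=5: active resources = [4, 4], total = 8
  t=6: active resources = [4, 4], total = 8
  t=7: active resources = [4], total = 4
  t=8: active resources = [4, 6, 1], total = 11
  t=9: active resources = [4, 6, 1], total = 11
  t=10: active resources = [6, 1], total = 7
  t=11: active resources = [6, 1], total = 7
  t=12: active resources = [6, 1], total = 7
  t=13: active resources = [6], total = 6
Peak resource demand = 11

11


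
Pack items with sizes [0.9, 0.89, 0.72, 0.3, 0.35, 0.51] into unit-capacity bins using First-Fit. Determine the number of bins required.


Place items sequentially using First-Fit:
  Item 0.9 -> new Bin 1
  Item 0.89 -> new Bin 2
  Item 0.72 -> new Bin 3
  Item 0.3 -> new Bin 4
  Item 0.35 -> Bin 4 (now 0.65)
  Item 0.51 -> new Bin 5
Total bins used = 5

5


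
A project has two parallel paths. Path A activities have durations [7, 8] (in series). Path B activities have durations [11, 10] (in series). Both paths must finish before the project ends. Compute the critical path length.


Path A total = 7 + 8 = 15
Path B total = 11 + 10 = 21
Critical path = longest path = max(15, 21) = 21

21


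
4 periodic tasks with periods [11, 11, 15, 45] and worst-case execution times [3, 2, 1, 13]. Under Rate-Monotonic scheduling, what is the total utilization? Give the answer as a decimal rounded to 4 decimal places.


Compute individual utilizations (exact fractions):
  Task 1: C/T = 3/11 (approx. 0.2727)
  Task 2: C/T = 2/11 (approx. 0.1818)
  Task 3: C/T = 1/15 (approx. 0.0667)
  Task 4: C/T = 13/45 (approx. 0.2889)
Total utilization U = 3/11 + 2/11 + 1/15 + 13/45 = 401/495
Rounded to 4 decimal places: U = 0.8101
RM (Liu & Layland) bound for 4 tasks = 0.756828; compare with U = 401/495 (approx. 0.810101)
bound < U <= 1, so the RM sufficient condition is not met (inconclusive; an exact test such as response-time analysis is needed).

0.8101


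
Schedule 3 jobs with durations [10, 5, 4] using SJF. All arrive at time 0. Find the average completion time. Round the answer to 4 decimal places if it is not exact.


SJF order (ascending): [4, 5, 10]
Completion times:
  Job 1: burst=4, C=4
  Job 2: burst=5, C=9
  Job 3: burst=10, C=19
Average completion = 32/3 = 10.6667

10.6667


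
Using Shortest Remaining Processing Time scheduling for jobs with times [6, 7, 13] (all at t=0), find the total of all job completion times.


Since all jobs arrive at t=0, SRPT equals SPT ordering.
SPT order: [6, 7, 13]
Completion times:
  Job 1: p=6, C=6
  Job 2: p=7, C=13
  Job 3: p=13, C=26
Total completion time = 6 + 13 + 26 = 45

45


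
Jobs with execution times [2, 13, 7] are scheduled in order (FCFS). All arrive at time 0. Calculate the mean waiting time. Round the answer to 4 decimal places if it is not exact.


FCFS order (as given): [2, 13, 7]
Waiting times:
  Job 1: wait = 0
  Job 2: wait = 2
  Job 3: wait = 15
Sum of waiting times = 17
Average waiting time = 17/3 = 5.6667

5.6667


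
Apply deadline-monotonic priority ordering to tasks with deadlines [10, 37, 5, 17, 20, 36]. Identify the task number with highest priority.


Sort tasks by relative deadline (ascending):
  Task 3: deadline = 5
  Task 1: deadline = 10
  Task 4: deadline = 17
  Task 5: deadline = 20
  Task 6: deadline = 36
  Task 2: deadline = 37
Priority order (highest first): [3, 1, 4, 5, 6, 2]
Highest priority task = 3

3


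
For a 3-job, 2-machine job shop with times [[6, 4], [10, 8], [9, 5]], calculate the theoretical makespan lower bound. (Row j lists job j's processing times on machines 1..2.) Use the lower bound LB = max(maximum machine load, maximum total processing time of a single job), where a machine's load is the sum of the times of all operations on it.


Machine loads:
  Machine 1: 6 + 10 + 9 = 25
  Machine 2: 4 + 8 + 5 = 17
Max machine load = 25
Job totals:
  Job 1: 10
  Job 2: 18
  Job 3: 14
Max job total = 18
Lower bound = max(25, 18) = 25

25


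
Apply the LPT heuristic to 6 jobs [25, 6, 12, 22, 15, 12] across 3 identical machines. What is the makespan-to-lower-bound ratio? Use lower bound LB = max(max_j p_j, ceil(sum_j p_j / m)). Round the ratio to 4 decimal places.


LPT order: [25, 22, 15, 12, 12, 6]
Machine loads after assignment: [31, 34, 27]
LPT makespan = 34
Lower bound = max(max_job, ceil(total/3)) = max(25, 31) = 31
Ratio = 34 / 31 = 1.0968

1.0968


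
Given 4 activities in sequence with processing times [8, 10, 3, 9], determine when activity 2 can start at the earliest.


Activity 2 starts after activities 1 through 1 complete.
Predecessor durations: [8]
ES = 8 = 8

8


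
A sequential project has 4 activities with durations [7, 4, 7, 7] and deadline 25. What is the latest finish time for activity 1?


LF(activity 1) = deadline - sum of successor durations
Successors: activities 2 through 4 with durations [4, 7, 7]
Sum of successor durations = 18
LF = 25 - 18 = 7

7


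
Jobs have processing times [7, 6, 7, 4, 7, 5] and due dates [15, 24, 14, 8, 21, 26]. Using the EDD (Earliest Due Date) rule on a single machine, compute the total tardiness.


Sort by due date (EDD order): [(4, 8), (7, 14), (7, 15), (7, 21), (6, 24), (5, 26)]
Compute completion times and tardiness:
  Job 1: p=4, d=8, C=4, tardiness=max(0,4-8)=0
  Job 2: p=7, d=14, C=11, tardiness=max(0,11-14)=0
  Job 3: p=7, d=15, C=18, tardiness=max(0,18-15)=3
  Job 4: p=7, d=21, C=25, tardiness=max(0,25-21)=4
  Job 5: p=6, d=24, C=31, tardiness=max(0,31-24)=7
  Job 6: p=5, d=26, C=36, tardiness=max(0,36-26)=10
Total tardiness = 24

24


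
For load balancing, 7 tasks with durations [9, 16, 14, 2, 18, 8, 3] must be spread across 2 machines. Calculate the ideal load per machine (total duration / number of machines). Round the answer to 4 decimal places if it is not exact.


Total processing time = 9 + 16 + 14 + 2 + 18 + 8 + 3 = 70
Number of machines = 2
Ideal balanced load = 70 / 2 = 35.0

35.0


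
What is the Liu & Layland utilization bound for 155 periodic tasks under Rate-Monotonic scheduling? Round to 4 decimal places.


Compute 2^(1/155) = 1.0044819312
Subtract 1: 1.0044819312 - 1 = 0.0044819312
Multiply by n: 155 * 0.0044819312 = 0.6946993360
Round to 4 dp: 0.6947

0.6947


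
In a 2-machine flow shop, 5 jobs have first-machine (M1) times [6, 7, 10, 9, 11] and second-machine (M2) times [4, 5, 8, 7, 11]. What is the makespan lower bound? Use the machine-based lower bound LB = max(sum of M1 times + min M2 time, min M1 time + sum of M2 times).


LB1 = sum(M1 times) + min(M2 times) = 43 + 4 = 47
LB2 = min(M1 times) + sum(M2 times) = 6 + 35 = 41
Lower bound = max(LB1, LB2) = max(47, 41) = 47

47


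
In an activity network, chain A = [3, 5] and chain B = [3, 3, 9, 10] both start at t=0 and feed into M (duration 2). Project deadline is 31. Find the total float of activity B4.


Forward pass: ES(B4) = sum of predecessors on chain B = 15
EF = ES + duration = 15 + 10 = 25
Backward pass: LF(M) = deadline = 31; LS(M) = 31 - 2 = 29
LF(B4) = LS(M) - sum(successors on chain B) = 29 - 0 = 29
LS = LF - duration = 29 - 10 = 19
Total float = LS - ES = 19 - 15 = 4

4


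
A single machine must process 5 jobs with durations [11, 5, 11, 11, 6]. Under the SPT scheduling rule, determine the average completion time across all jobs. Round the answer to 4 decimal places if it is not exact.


Sort jobs by processing time (SPT order): [5, 6, 11, 11, 11]
Compute completion times sequentially:
  Job 1: processing = 5, completes at 5
  Job 2: processing = 6, completes at 11
  Job 3: processing = 11, completes at 22
  Job 4: processing = 11, completes at 33
  Job 5: processing = 11, completes at 44
Sum of completion times = 115
Average completion time = 115/5 = 23.0

23.0


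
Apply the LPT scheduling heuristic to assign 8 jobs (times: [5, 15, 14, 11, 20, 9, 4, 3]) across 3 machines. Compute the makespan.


Sort jobs in decreasing order (LPT): [20, 15, 14, 11, 9, 5, 4, 3]
Assign each job to the least loaded machine:
  Machine 1: jobs [20, 5, 3], load = 28
  Machine 2: jobs [15, 9, 4], load = 28
  Machine 3: jobs [14, 11], load = 25
Makespan = max load = 28

28


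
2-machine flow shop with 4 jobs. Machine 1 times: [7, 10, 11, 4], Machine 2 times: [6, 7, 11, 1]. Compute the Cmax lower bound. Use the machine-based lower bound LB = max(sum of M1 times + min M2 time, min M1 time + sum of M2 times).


LB1 = sum(M1 times) + min(M2 times) = 32 + 1 = 33
LB2 = min(M1 times) + sum(M2 times) = 4 + 25 = 29
Lower bound = max(LB1, LB2) = max(33, 29) = 33

33


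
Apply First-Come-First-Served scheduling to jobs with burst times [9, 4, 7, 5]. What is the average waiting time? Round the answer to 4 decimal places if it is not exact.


FCFS order (as given): [9, 4, 7, 5]
Waiting times:
  Job 1: wait = 0
  Job 2: wait = 9
  Job 3: wait = 13
  Job 4: wait = 20
Sum of waiting times = 42
Average waiting time = 42/4 = 10.5

10.5


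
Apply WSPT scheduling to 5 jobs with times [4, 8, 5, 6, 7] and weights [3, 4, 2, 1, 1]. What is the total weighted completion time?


Compute p/w ratios and sort ascending (WSPT): [(4, 3), (8, 4), (5, 2), (6, 1), (7, 1)]
Compute weighted completion times:
  Job (p=4,w=3): C=4, w*C=3*4=12
  Job (p=8,w=4): C=12, w*C=4*12=48
  Job (p=5,w=2): C=17, w*C=2*17=34
  Job (p=6,w=1): C=23, w*C=1*23=23
  Job (p=7,w=1): C=30, w*C=1*30=30
Total weighted completion time = 147

147


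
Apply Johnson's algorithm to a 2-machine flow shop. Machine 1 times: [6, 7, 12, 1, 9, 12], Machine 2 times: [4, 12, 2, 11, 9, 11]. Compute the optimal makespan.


Apply Johnson's rule:
  Group 1 (a <= b): [(4, 1, 11), (2, 7, 12), (5, 9, 9)]
  Group 2 (a > b): [(6, 12, 11), (1, 6, 4), (3, 12, 2)]
Optimal job order: [4, 2, 5, 6, 1, 3]
Schedule:
  Job 4: M1 done at 1, M2 done at 12
  Job 2: M1 done at 8, M2 done at 24
  Job 5: M1 done at 17, M2 done at 33
  Job 6: M1 done at 29, M2 done at 44
  Job 1: M1 done at 35, M2 done at 48
  Job 3: M1 done at 47, M2 done at 50
Makespan = 50

50


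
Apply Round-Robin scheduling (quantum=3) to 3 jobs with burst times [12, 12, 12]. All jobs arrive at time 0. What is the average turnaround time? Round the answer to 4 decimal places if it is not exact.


Time quantum = 3
Execution trace:
  J1 runs 3 units, time = 3
  J2 runs 3 units, time = 6
  J3 runs 3 units, time = 9
  J1 runs 3 units, time = 12
  J2 runs 3 units, time = 15
  J3 runs 3 units, time = 18
  J1 runs 3 units, time = 21
  J2 runs 3 units, time = 24
  J3 runs 3 units, time = 27
  J1 runs 3 units, time = 30
  J2 runs 3 units, time = 33
  J3 runs 3 units, time = 36
Finish times: [30, 33, 36]
Average turnaround = 99/3 = 33.0

33.0


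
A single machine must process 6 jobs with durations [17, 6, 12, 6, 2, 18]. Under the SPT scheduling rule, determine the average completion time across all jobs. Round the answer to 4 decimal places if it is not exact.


Sort jobs by processing time (SPT order): [2, 6, 6, 12, 17, 18]
Compute completion times sequentially:
  Job 1: processing = 2, completes at 2
  Job 2: processing = 6, completes at 8
  Job 3: processing = 6, completes at 14
  Job 4: processing = 12, completes at 26
  Job 5: processing = 17, completes at 43
  Job 6: processing = 18, completes at 61
Sum of completion times = 154
Average completion time = 154/6 = 25.6667

25.6667


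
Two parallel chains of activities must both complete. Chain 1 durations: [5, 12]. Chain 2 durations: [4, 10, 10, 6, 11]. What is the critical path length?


Path A total = 5 + 12 = 17
Path B total = 4 + 10 + 10 + 6 + 11 = 41
Critical path = longest path = max(17, 41) = 41

41


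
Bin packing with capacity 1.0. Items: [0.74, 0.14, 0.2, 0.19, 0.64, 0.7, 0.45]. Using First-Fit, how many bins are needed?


Place items sequentially using First-Fit:
  Item 0.74 -> new Bin 1
  Item 0.14 -> Bin 1 (now 0.88)
  Item 0.2 -> new Bin 2
  Item 0.19 -> Bin 2 (now 0.39)
  Item 0.64 -> new Bin 3
  Item 0.7 -> new Bin 4
  Item 0.45 -> Bin 2 (now 0.84)
Total bins used = 4

4


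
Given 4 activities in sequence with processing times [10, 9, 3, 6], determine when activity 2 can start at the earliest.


Activity 2 starts after activities 1 through 1 complete.
Predecessor durations: [10]
ES = 10 = 10

10


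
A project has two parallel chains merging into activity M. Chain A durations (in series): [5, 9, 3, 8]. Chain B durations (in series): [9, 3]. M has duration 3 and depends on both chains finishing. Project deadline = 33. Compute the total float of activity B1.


Forward pass: ES(B1) = sum of predecessors on chain B = 0
EF = ES + duration = 0 + 9 = 9
Backward pass: LF(M) = deadline = 33; LS(M) = 33 - 3 = 30
LF(B1) = LS(M) - sum(successors on chain B) = 30 - 3 = 27
LS = LF - duration = 27 - 9 = 18
Total float = LS - ES = 18 - 0 = 18

18


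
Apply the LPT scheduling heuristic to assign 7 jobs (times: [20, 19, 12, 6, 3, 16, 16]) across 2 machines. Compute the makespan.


Sort jobs in decreasing order (LPT): [20, 19, 16, 16, 12, 6, 3]
Assign each job to the least loaded machine:
  Machine 1: jobs [20, 16, 6, 3], load = 45
  Machine 2: jobs [19, 16, 12], load = 47
Makespan = max load = 47

47


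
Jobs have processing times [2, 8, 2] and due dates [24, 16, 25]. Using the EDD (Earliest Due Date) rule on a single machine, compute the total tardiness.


Sort by due date (EDD order): [(8, 16), (2, 24), (2, 25)]
Compute completion times and tardiness:
  Job 1: p=8, d=16, C=8, tardiness=max(0,8-16)=0
  Job 2: p=2, d=24, C=10, tardiness=max(0,10-24)=0
  Job 3: p=2, d=25, C=12, tardiness=max(0,12-25)=0
Total tardiness = 0

0


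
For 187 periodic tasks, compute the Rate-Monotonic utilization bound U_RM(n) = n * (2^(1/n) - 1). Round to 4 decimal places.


Compute 2^(1/187) = 1.0037135476
Subtract 1: 1.0037135476 - 1 = 0.0037135476
Multiply by n: 187 * 0.0037135476 = 0.6944334012
Round to 4 dp: 0.6944

0.6944


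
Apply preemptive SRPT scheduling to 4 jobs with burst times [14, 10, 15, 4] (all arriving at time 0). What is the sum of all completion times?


Since all jobs arrive at t=0, SRPT equals SPT ordering.
SPT order: [4, 10, 14, 15]
Completion times:
  Job 1: p=4, C=4
  Job 2: p=10, C=14
  Job 3: p=14, C=28
  Job 4: p=15, C=43
Total completion time = 4 + 14 + 28 + 43 = 89

89


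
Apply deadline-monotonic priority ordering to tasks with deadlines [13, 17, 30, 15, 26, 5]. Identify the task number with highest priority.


Sort tasks by relative deadline (ascending):
  Task 6: deadline = 5
  Task 1: deadline = 13
  Task 4: deadline = 15
  Task 2: deadline = 17
  Task 5: deadline = 26
  Task 3: deadline = 30
Priority order (highest first): [6, 1, 4, 2, 5, 3]
Highest priority task = 6

6


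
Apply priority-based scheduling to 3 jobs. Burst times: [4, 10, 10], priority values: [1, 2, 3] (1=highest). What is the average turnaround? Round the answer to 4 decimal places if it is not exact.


Sort by priority (ascending = highest first):
Order: [(1, 4), (2, 10), (3, 10)]
Completion times:
  Priority 1, burst=4, C=4
  Priority 2, burst=10, C=14
  Priority 3, burst=10, C=24
Average turnaround = 42/3 = 14.0

14.0


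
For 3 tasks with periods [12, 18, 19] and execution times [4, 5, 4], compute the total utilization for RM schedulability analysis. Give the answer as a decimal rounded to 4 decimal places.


Compute individual utilizations (exact fractions):
  Task 1: C/T = 4/12 = 1/3 (approx. 0.3333)
  Task 2: C/T = 5/18 (approx. 0.2778)
  Task 3: C/T = 4/19 (approx. 0.2105)
Total utilization U = 1/3 + 5/18 + 4/19 = 281/342
Rounded to 4 decimal places: U = 0.8216
RM (Liu & Layland) bound for 3 tasks = 0.779763; compare with U = 281/342 (approx. 0.821637)
bound < U <= 1, so the RM sufficient condition is not met (inconclusive; an exact test such as response-time analysis is needed).

0.8216


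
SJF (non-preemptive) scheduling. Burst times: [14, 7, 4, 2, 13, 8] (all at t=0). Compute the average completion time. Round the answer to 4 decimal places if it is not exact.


SJF order (ascending): [2, 4, 7, 8, 13, 14]
Completion times:
  Job 1: burst=2, C=2
  Job 2: burst=4, C=6
  Job 3: burst=7, C=13
  Job 4: burst=8, C=21
  Job 5: burst=13, C=34
  Job 6: burst=14, C=48
Average completion = 124/6 = 20.6667

20.6667


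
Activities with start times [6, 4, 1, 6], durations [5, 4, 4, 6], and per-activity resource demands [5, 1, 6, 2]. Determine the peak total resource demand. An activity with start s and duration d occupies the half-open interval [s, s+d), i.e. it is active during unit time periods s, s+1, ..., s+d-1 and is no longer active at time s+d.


Each activity i is active on [start_i, start_i + duration_i).
Compute total resource usage per time slot:
  t=0: active resources = [], total = 0
  t=1: active resources = [6], total = 6
  t=2: active resources = [6], total = 6
  t=3: active resources = [6], total = 6
  t=4: active resources = [1, 6], total = 7
  t=5: active resources = [1], total = 1
  t=6: active resources = [5, 1, 2], total = 8
  t=7: active resources = [5, 1, 2], total = 8
  t=8: active resources = [5, 2], total = 7
  t=9: active resources = [5, 2], total = 7
  t=10: active resources = [5, 2], total = 7
  t=11: active resources = [2], total = 2
Peak resource demand = 8

8


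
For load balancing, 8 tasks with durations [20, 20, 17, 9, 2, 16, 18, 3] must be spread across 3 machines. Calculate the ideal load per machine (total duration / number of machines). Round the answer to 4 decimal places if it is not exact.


Total processing time = 20 + 20 + 17 + 9 + 2 + 16 + 18 + 3 = 105
Number of machines = 3
Ideal balanced load = 105 / 3 = 35.0

35.0


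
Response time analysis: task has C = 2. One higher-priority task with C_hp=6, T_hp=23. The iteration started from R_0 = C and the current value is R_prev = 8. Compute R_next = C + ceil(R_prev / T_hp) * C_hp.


R_next = C + ceil(R_prev / T_hp) * C_hp
ceil(8 / 23) = ceil(0.3478) = 1
Interference = 1 * 6 = 6
R_next = 2 + 6 = 8
R_next = R_prev, so the iteration has converged (response time = 8).

8


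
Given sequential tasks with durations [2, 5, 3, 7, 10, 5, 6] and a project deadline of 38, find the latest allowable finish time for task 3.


LF(activity 3) = deadline - sum of successor durations
Successors: activities 4 through 7 with durations [7, 10, 5, 6]
Sum of successor durations = 28
LF = 38 - 28 = 10

10


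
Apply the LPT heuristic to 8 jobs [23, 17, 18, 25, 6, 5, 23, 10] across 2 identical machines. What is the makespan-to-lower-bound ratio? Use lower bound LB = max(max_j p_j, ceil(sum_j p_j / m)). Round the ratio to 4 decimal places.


LPT order: [25, 23, 23, 18, 17, 10, 6, 5]
Machine loads after assignment: [65, 62]
LPT makespan = 65
Lower bound = max(max_job, ceil(total/2)) = max(25, 64) = 64
Ratio = 65 / 64 = 1.0156

1.0156


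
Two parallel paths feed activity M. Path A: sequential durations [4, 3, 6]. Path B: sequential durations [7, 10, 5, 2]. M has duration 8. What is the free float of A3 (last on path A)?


ES(A3) = sum of predecessors on chain A = 7
EF(A3) = ES + duration = 7 + 6 = 13
Successor of A3 is M. ES(M) = max(sum(A), sum(B)) = max(13, 24) = 24
Free float = ES(successor) - EF(current) = 24 - 13 = 11

11


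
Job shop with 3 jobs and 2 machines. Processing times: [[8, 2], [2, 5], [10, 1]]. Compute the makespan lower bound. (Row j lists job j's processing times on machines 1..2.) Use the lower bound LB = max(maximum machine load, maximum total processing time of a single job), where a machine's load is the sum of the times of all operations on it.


Machine loads:
  Machine 1: 8 + 2 + 10 = 20
  Machine 2: 2 + 5 + 1 = 8
Max machine load = 20
Job totals:
  Job 1: 10
  Job 2: 7
  Job 3: 11
Max job total = 11
Lower bound = max(20, 11) = 20

20


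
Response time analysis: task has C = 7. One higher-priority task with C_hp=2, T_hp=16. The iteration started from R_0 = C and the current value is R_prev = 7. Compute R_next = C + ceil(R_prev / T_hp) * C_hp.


R_next = C + ceil(R_prev / T_hp) * C_hp
ceil(7 / 16) = ceil(0.4375) = 1
Interference = 1 * 2 = 2
R_next = 7 + 2 = 9

9


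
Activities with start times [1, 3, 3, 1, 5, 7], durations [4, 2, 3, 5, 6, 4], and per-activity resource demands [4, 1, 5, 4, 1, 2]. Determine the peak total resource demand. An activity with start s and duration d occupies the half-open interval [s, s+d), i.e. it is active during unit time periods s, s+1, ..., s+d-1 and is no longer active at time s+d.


Each activity i is active on [start_i, start_i + duration_i).
Compute total resource usage per time slot:
  t=0: active resources = [], total = 0
  t=1: active resources = [4, 4], total = 8
  t=2: active resources = [4, 4], total = 8
  t=3: active resources = [4, 1, 5, 4], total = 14
  t=4: active resources = [4, 1, 5, 4], total = 14
  t=5: active resources = [5, 4, 1], total = 10
  t=6: active resources = [1], total = 1
  t=7: active resources = [1, 2], total = 3
  t=8: active resources = [1, 2], total = 3
  t=9: active resources = [1, 2], total = 3
  t=10: active resources = [1, 2], total = 3
Peak resource demand = 14

14
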